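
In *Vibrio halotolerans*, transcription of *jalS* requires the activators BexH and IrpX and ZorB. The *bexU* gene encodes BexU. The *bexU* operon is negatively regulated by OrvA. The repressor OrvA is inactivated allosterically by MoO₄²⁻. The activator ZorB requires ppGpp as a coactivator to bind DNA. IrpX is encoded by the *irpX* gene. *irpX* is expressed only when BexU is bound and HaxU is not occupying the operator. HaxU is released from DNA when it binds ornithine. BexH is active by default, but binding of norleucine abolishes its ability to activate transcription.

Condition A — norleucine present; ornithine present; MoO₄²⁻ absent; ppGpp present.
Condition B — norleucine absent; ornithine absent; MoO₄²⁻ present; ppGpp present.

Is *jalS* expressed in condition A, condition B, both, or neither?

Condition A:
Norleucine is present, so BexH is inactive.
Ornithine is present, so HaxU is inactive.
MoO₄²⁻ is absent, so OrvA is active.
With repressor OrvA bound, *bexU* is not transcribed.
So BexU is not produced.
Required activator BexU is absent, so *irpX* is not transcribed.
So IrpX is not produced.
ppGpp is present, so ZorB is active.
Required activator BexH is absent, so *jalS* is not transcribed.
→ *jalS* is OFF in A.
Condition B:
Norleucine is absent, so BexH is active.
Ornithine is absent, so HaxU is active.
MoO₄²⁻ is present, so OrvA is inactive.
With no repressor bound, *bexU* is transcribed.
So BexU is produced and active.
With repressor HaxU bound, *irpX* is not transcribed.
So IrpX is not produced.
ppGpp is present, so ZorB is active.
Required activator IrpX is absent, so *jalS* is not transcribed.
→ *jalS* is OFF in B.

neither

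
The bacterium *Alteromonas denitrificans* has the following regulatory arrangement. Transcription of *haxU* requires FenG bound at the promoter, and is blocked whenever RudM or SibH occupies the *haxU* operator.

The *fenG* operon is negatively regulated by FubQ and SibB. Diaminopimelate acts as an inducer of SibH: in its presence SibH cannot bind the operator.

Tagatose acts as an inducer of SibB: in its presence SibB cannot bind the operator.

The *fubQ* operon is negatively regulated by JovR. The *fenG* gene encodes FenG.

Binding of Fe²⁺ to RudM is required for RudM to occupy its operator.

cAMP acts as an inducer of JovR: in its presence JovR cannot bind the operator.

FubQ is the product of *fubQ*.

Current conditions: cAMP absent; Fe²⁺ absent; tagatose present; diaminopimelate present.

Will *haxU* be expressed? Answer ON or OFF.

ON

Fe²⁺ is absent, so RudM is inactive.
Diaminopimelate is present, so SibH is inactive.
cAMP is absent, so JovR is active.
With repressor JovR bound, *fubQ* is not transcribed.
So FubQ is not produced.
Tagatose is present, so SibB is inactive.
With no repressor bound, *fenG* is transcribed.
So FenG is produced and active.
No repressor is bound and FenG is active, so *haxU* is transcribed.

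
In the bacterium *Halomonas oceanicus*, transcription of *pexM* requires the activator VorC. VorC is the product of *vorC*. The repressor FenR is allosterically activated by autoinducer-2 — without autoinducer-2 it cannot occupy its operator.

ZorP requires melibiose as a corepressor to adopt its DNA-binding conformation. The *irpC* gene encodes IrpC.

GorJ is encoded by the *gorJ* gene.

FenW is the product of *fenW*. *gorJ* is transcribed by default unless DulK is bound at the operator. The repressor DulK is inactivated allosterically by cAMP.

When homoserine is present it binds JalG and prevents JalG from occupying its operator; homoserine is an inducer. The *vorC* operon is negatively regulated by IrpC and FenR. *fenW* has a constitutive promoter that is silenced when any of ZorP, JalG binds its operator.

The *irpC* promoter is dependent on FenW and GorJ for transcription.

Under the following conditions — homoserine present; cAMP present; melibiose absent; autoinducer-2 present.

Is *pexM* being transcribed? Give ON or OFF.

OFF

Melibiose is absent, so ZorP is inactive.
Homoserine is present, so JalG is inactive.
With no repressor bound, *fenW* is transcribed.
So FenW is produced and active.
cAMP is present, so DulK is inactive.
With no repressor bound, *gorJ* is transcribed.
So GorJ is produced and active.
No repressor is bound and FenW and GorJ are active, so *irpC* is transcribed.
So IrpC is produced and active.
Autoinducer-2 is present, so FenR is active.
With repressor IrpC bound, *vorC* is not transcribed.
So VorC is not produced.
Required activator VorC is absent, so *pexM* is not transcribed.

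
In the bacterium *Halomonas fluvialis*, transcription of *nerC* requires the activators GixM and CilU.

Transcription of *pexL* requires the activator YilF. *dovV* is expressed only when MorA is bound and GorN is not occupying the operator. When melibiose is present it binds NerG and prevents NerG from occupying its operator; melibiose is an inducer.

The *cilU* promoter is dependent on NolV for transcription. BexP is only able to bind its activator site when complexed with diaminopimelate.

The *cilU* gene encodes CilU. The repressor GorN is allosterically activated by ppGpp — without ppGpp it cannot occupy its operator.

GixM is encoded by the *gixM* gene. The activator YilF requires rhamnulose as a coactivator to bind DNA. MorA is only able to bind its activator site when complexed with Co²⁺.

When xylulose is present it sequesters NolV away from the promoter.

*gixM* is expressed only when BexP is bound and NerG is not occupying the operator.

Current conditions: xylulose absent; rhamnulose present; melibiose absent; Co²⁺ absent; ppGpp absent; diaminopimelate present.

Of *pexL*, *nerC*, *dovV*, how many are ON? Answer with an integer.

Rhamnulose is present, so YilF is active.
No repressor is bound and YilF is active, so *pexL* is transcribed.
→ *pexL* is ON.
Diaminopimelate is present, so BexP is active.
Melibiose is absent, so NerG is active.
With repressor NerG bound, *gixM* is not transcribed.
So GixM is not produced.
Xylulose is absent, so NolV is active.
No repressor is bound and NolV is active, so *cilU* is transcribed.
So CilU is produced and active.
Required activator GixM is absent, so *nerC* is not transcribed.
→ *nerC* is OFF.
ppGpp is absent, so GorN is inactive.
Co²⁺ is absent, so MorA is inactive.
Required activator MorA is absent, so *dovV* is not transcribed.
→ *dovV* is OFF.
1 of the 3 genes is transcribed.

1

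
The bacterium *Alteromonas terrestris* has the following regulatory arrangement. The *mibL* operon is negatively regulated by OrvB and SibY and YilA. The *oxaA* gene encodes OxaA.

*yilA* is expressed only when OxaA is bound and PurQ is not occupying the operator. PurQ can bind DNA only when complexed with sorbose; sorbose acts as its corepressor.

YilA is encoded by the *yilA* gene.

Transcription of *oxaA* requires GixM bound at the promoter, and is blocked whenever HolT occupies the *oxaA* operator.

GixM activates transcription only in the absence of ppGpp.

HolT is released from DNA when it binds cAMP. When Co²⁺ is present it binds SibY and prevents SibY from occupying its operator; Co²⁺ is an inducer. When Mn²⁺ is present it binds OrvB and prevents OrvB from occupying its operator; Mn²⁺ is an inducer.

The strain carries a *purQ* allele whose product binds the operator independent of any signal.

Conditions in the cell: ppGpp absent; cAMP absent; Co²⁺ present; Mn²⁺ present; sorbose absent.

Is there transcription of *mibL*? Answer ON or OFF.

Mn²⁺ is present, so OrvB is inactive.
Co²⁺ is present, so SibY is inactive.
ppGpp is absent, so GixM is active.
cAMP is absent, so HolT is active.
With repressor HolT bound, *oxaA* is not transcribed.
So OxaA is not produced.
PurQ is constitutively active in this strain.
With repressor PurQ bound, *yilA* is not transcribed.
So YilA is not produced.
With no repressor bound, *mibL* is transcribed.

ON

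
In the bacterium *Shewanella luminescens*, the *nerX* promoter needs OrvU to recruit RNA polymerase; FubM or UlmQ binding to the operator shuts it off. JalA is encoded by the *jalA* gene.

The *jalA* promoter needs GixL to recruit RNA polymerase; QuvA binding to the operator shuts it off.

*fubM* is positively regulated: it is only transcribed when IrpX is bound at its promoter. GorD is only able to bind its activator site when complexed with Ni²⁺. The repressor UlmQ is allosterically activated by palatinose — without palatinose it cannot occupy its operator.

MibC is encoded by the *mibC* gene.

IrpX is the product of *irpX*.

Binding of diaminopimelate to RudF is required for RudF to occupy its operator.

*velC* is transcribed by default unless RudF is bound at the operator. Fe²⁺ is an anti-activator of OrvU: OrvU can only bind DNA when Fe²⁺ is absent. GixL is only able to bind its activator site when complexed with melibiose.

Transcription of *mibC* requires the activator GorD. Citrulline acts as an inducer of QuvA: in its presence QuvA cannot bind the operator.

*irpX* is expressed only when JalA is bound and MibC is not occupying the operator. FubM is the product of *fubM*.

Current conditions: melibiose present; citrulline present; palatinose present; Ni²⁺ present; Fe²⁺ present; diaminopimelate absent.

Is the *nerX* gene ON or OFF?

Ni²⁺ is present, so GorD is active.
No repressor is bound and GorD is active, so *mibC* is transcribed.
So MibC is produced and active.
Citrulline is present, so QuvA is inactive.
Melibiose is present, so GixL is active.
No repressor is bound and GixL is active, so *jalA* is transcribed.
So JalA is produced and active.
With repressor MibC bound, *irpX* is not transcribed.
So IrpX is not produced.
Required activator IrpX is absent, so *fubM* is not transcribed.
So FubM is not produced.
Fe²⁺ is present, so OrvU is inactive.
Palatinose is present, so UlmQ is active.
With repressor UlmQ bound, *nerX* is not transcribed.

OFF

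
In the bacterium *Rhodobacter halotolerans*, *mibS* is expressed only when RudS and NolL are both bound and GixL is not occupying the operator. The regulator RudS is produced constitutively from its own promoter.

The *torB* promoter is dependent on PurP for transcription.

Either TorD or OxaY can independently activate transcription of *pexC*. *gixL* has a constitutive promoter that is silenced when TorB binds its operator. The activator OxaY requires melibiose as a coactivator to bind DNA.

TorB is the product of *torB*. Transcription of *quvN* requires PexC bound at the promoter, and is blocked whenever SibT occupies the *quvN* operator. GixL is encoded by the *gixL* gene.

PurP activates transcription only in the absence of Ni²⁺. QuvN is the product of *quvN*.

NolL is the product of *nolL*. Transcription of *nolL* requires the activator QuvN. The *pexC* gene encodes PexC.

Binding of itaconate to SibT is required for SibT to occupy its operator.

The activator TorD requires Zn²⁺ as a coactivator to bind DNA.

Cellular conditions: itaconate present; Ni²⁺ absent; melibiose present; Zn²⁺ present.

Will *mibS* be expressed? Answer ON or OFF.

RudS is produced constitutively and is active.
Zn²⁺ is present, so TorD is active.
Melibiose is present, so OxaY is active.
Activator TorD is present, so *pexC* is transcribed.
So PexC is produced and active.
Itaconate is present, so SibT is active.
With repressor SibT bound, *quvN* is not transcribed.
So QuvN is not produced.
Required activator QuvN is absent, so *nolL* is not transcribed.
So NolL is not produced.
Ni²⁺ is absent, so PurP is active.
No repressor is bound and PurP is active, so *torB* is transcribed.
So TorB is produced and active.
With repressor TorB bound, *gixL* is not transcribed.
So GixL is not produced.
Required activator NolL is absent, so *mibS* is not transcribed.

OFF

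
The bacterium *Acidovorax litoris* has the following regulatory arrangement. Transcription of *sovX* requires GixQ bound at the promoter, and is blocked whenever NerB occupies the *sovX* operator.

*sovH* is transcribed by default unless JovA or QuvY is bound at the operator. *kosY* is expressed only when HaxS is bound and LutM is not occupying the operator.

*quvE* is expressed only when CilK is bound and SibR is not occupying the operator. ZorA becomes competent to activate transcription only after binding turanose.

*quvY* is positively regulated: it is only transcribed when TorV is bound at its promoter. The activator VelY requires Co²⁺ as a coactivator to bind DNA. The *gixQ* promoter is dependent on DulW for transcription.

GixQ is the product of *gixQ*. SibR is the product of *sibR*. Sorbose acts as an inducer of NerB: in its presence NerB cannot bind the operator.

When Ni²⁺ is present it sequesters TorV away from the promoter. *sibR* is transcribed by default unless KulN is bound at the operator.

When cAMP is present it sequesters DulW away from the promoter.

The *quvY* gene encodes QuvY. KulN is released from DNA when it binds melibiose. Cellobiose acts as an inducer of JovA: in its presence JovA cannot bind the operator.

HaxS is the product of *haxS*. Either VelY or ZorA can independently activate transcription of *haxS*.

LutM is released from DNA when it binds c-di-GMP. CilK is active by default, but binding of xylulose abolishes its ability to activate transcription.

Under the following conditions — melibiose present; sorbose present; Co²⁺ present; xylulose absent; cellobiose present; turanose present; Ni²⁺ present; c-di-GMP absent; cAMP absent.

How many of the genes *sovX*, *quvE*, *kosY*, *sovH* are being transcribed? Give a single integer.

2

Sorbose is present, so NerB is inactive.
cAMP is absent, so DulW is active.
No repressor is bound and DulW is active, so *gixQ* is transcribed.
So GixQ is produced and active.
No repressor is bound and GixQ is active, so *sovX* is transcribed.
→ *sovX* is ON.
Xylulose is absent, so CilK is active.
Melibiose is present, so KulN is inactive.
With no repressor bound, *sibR* is transcribed.
So SibR is produced and active.
With repressor SibR bound, *quvE* is not transcribed.
→ *quvE* is OFF.
Co²⁺ is present, so VelY is active.
Turanose is present, so ZorA is active.
Activator VelY is present, so *haxS* is transcribed.
So HaxS is produced and active.
c-di-GMP is absent, so LutM is active.
With repressor LutM bound, *kosY* is not transcribed.
→ *kosY* is OFF.
Cellobiose is present, so JovA is inactive.
Ni²⁺ is present, so TorV is inactive.
Required activator TorV is absent, so *quvY* is not transcribed.
So QuvY is not produced.
With no repressor bound, *sovH* is transcribed.
→ *sovH* is ON.
2 of the 4 genes are transcribed.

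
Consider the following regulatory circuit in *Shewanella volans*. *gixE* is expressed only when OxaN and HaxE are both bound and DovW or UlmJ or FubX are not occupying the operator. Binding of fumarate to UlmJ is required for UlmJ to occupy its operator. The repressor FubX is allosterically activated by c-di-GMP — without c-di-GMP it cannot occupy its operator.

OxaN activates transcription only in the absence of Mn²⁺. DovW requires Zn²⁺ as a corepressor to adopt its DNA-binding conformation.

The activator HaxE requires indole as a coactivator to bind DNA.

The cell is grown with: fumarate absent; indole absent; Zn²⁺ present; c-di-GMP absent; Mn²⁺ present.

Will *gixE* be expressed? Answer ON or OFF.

Mn²⁺ is present, so OxaN is inactive.
Indole is absent, so HaxE is inactive.
Zn²⁺ is present, so DovW is active.
Fumarate is absent, so UlmJ is inactive.
c-di-GMP is absent, so FubX is inactive.
With repressor DovW bound, *gixE* is not transcribed.

OFF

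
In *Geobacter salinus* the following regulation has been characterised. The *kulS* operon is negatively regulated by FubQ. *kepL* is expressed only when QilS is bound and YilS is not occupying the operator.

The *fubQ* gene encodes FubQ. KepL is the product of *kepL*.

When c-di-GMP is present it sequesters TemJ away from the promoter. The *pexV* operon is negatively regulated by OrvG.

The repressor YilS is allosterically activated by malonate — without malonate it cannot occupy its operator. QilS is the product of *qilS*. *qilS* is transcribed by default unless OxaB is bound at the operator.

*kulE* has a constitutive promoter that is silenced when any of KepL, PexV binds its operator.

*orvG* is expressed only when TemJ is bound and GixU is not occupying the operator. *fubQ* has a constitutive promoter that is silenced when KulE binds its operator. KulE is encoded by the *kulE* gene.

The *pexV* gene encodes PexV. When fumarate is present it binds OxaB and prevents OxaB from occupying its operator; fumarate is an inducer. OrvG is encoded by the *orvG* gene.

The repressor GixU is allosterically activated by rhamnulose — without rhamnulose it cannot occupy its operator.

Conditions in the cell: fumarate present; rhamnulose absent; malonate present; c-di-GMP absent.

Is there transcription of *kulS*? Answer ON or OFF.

ON

Fumarate is present, so OxaB is inactive.
With no repressor bound, *qilS* is transcribed.
So QilS is produced and active.
Malonate is present, so YilS is active.
With repressor YilS bound, *kepL* is not transcribed.
So KepL is not produced.
c-di-GMP is absent, so TemJ is active.
Rhamnulose is absent, so GixU is inactive.
No repressor is bound and TemJ is active, so *orvG* is transcribed.
So OrvG is produced and active.
With repressor OrvG bound, *pexV* is not transcribed.
So PexV is not produced.
With no repressor bound, *kulE* is transcribed.
So KulE is produced and active.
With repressor KulE bound, *fubQ* is not transcribed.
So FubQ is not produced.
With no repressor bound, *kulS* is transcribed.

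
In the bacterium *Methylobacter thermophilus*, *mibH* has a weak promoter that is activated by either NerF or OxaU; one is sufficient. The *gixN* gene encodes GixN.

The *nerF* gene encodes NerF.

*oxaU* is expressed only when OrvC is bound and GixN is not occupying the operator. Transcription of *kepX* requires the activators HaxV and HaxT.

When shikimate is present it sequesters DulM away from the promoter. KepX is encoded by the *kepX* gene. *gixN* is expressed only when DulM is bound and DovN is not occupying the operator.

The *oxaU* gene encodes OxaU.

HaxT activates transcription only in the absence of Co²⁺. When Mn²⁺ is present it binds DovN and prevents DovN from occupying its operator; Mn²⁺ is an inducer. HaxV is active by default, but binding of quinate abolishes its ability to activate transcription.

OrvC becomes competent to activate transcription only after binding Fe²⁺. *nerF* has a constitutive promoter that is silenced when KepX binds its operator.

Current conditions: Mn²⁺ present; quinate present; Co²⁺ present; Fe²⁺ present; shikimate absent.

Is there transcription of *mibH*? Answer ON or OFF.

ON

Quinate is present, so HaxV is inactive.
Co²⁺ is present, so HaxT is inactive.
Required activator HaxV is absent, so *kepX* is not transcribed.
So KepX is not produced.
With no repressor bound, *nerF* is transcribed.
So NerF is produced and active.
Fe²⁺ is present, so OrvC is active.
Mn²⁺ is present, so DovN is inactive.
Shikimate is absent, so DulM is active.
No repressor is bound and DulM is active, so *gixN* is transcribed.
So GixN is produced and active.
With repressor GixN bound, *oxaU* is not transcribed.
So OxaU is not produced.
Activator NerF is present, so *mibH* is transcribed.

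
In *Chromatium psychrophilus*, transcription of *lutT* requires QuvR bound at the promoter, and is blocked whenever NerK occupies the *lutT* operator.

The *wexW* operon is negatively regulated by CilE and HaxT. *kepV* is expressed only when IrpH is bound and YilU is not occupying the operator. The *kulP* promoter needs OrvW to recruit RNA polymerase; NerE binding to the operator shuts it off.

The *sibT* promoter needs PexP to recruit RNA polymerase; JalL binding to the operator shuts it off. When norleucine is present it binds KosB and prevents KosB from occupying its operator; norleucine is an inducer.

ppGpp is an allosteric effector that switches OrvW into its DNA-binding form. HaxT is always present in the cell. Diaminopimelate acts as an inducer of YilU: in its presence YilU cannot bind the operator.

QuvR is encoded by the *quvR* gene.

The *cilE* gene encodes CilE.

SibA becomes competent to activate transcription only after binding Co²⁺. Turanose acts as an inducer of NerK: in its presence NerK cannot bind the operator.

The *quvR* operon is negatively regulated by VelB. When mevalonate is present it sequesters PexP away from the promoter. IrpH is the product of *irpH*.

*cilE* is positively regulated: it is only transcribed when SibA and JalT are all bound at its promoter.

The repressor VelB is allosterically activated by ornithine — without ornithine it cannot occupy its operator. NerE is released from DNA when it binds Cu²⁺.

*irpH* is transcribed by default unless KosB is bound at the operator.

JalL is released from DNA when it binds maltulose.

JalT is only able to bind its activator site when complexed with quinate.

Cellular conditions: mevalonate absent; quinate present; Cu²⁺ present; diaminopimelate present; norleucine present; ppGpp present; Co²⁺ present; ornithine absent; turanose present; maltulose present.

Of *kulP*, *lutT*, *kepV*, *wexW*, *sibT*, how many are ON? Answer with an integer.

4

Cu²⁺ is present, so NerE is inactive.
ppGpp is present, so OrvW is active.
No repressor is bound and OrvW is active, so *kulP* is transcribed.
→ *kulP* is ON.
Ornithine is absent, so VelB is inactive.
With no repressor bound, *quvR* is transcribed.
So QuvR is produced and active.
Turanose is present, so NerK is inactive.
No repressor is bound and QuvR is active, so *lutT* is transcribed.
→ *lutT* is ON.
Norleucine is present, so KosB is inactive.
With no repressor bound, *irpH* is transcribed.
So IrpH is produced and active.
Diaminopimelate is present, so YilU is inactive.
No repressor is bound and IrpH is active, so *kepV* is transcribed.
→ *kepV* is ON.
Co²⁺ is present, so SibA is active.
Quinate is present, so JalT is active.
No repressor is bound and SibA and JalT are active, so *cilE* is transcribed.
So CilE is produced and active.
HaxT is produced constitutively and is active.
With repressor CilE bound, *wexW* is not transcribed.
→ *wexW* is OFF.
Maltulose is present, so JalL is inactive.
Mevalonate is absent, so PexP is active.
No repressor is bound and PexP is active, so *sibT* is transcribed.
→ *sibT* is ON.
4 of the 5 genes are transcribed.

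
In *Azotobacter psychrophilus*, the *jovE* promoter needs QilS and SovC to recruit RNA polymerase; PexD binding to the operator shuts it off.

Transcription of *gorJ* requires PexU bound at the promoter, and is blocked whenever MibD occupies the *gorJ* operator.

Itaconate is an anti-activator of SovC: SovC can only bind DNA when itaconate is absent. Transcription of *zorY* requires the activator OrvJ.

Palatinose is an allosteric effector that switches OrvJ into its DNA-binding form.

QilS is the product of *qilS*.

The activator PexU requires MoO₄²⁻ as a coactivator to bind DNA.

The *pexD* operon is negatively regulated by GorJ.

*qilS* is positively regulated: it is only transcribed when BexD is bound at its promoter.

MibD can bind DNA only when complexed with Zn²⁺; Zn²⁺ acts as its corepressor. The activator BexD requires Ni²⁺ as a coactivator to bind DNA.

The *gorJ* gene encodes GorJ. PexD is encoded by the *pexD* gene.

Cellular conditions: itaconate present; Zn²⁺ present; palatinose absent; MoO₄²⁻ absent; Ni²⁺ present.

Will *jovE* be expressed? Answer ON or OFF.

Ni²⁺ is present, so BexD is active.
No repressor is bound and BexD is active, so *qilS* is transcribed.
So QilS is produced and active.
Zn²⁺ is present, so MibD is active.
MoO₄²⁻ is absent, so PexU is inactive.
With repressor MibD bound, *gorJ* is not transcribed.
So GorJ is not produced.
With no repressor bound, *pexD* is transcribed.
So PexD is produced and active.
Itaconate is present, so SovC is inactive.
With repressor PexD bound, *jovE* is not transcribed.

OFF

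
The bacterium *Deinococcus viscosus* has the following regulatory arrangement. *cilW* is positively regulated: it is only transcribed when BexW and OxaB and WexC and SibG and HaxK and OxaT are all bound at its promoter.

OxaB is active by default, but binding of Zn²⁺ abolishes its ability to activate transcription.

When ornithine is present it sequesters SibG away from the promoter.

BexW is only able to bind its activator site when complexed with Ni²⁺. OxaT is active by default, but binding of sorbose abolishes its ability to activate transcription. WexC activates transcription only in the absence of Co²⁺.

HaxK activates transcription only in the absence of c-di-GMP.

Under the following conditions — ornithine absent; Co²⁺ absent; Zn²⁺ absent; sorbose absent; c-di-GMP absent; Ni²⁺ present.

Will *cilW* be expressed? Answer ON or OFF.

Ni²⁺ is present, so BexW is active.
Zn²⁺ is absent, so OxaB is active.
Co²⁺ is absent, so WexC is active.
Ornithine is absent, so SibG is active.
c-di-GMP is absent, so HaxK is active.
Sorbose is absent, so OxaT is active.
No repressor is bound and BexW and OxaB and WexC and SibG and HaxK and OxaT are active, so *cilW* is transcribed.

ON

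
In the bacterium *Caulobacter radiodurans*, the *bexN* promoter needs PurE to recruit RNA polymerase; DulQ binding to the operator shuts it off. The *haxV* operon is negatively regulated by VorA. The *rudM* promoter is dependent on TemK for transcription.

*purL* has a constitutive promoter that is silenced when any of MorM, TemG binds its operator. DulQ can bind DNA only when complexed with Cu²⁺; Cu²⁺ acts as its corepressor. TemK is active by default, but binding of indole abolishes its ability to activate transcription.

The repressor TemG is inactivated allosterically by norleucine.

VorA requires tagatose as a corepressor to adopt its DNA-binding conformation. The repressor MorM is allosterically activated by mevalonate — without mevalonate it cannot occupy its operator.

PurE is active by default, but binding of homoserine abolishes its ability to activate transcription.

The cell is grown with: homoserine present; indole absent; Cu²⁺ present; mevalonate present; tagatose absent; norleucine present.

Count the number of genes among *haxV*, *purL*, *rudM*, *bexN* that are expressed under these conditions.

2

Tagatose is absent, so VorA is inactive.
With no repressor bound, *haxV* is transcribed.
→ *haxV* is ON.
Mevalonate is present, so MorM is active.
Norleucine is present, so TemG is inactive.
With repressor MorM bound, *purL* is not transcribed.
→ *purL* is OFF.
Indole is absent, so TemK is active.
No repressor is bound and TemK is active, so *rudM* is transcribed.
→ *rudM* is ON.
Cu²⁺ is present, so DulQ is active.
Homoserine is present, so PurE is inactive.
With repressor DulQ bound, *bexN* is not transcribed.
→ *bexN* is OFF.
2 of the 4 genes are transcribed.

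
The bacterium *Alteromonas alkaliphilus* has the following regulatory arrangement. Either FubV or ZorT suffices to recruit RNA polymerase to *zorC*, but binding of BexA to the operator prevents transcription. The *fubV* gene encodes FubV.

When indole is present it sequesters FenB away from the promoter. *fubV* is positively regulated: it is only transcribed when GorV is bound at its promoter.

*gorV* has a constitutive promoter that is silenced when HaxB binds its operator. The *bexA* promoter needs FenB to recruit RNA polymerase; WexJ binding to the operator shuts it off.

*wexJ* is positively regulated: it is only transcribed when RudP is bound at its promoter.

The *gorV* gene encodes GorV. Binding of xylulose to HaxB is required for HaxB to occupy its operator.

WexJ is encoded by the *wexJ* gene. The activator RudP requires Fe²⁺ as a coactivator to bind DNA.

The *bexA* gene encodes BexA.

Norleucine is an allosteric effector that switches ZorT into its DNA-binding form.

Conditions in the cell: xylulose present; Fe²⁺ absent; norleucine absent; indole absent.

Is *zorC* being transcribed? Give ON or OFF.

OFF

Indole is absent, so FenB is active.
Fe²⁺ is absent, so RudP is inactive.
Required activator RudP is absent, so *wexJ* is not transcribed.
So WexJ is not produced.
No repressor is bound and FenB is active, so *bexA* is transcribed.
So BexA is produced and active.
Xylulose is present, so HaxB is active.
With repressor HaxB bound, *gorV* is not transcribed.
So GorV is not produced.
Required activator GorV is absent, so *fubV* is not transcribed.
So FubV is not produced.
Norleucine is absent, so ZorT is inactive.
With repressor BexA bound, *zorC* is not transcribed.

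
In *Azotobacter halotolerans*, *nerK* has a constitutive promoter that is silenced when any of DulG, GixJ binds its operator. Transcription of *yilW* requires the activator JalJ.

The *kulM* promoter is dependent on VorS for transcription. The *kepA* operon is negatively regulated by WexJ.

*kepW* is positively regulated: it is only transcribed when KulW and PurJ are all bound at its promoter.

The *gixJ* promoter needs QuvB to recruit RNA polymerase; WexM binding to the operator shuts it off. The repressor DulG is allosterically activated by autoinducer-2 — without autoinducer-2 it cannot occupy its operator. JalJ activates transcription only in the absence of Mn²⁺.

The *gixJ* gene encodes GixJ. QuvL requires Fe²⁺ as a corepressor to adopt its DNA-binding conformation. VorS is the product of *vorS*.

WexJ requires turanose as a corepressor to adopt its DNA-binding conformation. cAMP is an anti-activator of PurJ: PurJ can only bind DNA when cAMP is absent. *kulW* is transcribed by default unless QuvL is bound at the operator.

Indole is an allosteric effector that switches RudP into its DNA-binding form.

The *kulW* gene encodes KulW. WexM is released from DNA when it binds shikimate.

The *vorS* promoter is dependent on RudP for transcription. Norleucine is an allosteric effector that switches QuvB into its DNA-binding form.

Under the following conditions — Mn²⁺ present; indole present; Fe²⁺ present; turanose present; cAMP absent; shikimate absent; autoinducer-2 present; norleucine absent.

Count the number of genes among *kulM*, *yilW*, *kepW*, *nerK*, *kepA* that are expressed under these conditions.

Indole is present, so RudP is active.
No repressor is bound and RudP is active, so *vorS* is transcribed.
So VorS is produced and active.
No repressor is bound and VorS is active, so *kulM* is transcribed.
→ *kulM* is ON.
Mn²⁺ is present, so JalJ is inactive.
Required activator JalJ is absent, so *yilW* is not transcribed.
→ *yilW* is OFF.
Fe²⁺ is present, so QuvL is active.
With repressor QuvL bound, *kulW* is not transcribed.
So KulW is not produced.
cAMP is absent, so PurJ is active.
Required activator KulW is absent, so *kepW* is not transcribed.
→ *kepW* is OFF.
Autoinducer-2 is present, so DulG is active.
Norleucine is absent, so QuvB is inactive.
Shikimate is absent, so WexM is active.
With repressor WexM bound, *gixJ* is not transcribed.
So GixJ is not produced.
With repressor DulG bound, *nerK* is not transcribed.
→ *nerK* is OFF.
Turanose is present, so WexJ is active.
With repressor WexJ bound, *kepA* is not transcribed.
→ *kepA* is OFF.
1 of the 5 genes is transcribed.

1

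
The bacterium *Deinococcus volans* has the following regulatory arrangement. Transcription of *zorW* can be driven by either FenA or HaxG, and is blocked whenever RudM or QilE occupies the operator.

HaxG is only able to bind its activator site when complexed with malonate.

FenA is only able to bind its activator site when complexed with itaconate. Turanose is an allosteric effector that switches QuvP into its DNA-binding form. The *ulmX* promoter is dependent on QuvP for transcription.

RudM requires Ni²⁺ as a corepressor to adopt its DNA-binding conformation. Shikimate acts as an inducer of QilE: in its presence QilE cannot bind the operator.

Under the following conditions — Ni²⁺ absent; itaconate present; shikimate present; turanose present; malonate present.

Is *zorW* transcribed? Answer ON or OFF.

Ni²⁺ is absent, so RudM is inactive.
Itaconate is present, so FenA is active.
Malonate is present, so HaxG is active.
Shikimate is present, so QilE is inactive.
Activator FenA is present, so *zorW* is transcribed.

ON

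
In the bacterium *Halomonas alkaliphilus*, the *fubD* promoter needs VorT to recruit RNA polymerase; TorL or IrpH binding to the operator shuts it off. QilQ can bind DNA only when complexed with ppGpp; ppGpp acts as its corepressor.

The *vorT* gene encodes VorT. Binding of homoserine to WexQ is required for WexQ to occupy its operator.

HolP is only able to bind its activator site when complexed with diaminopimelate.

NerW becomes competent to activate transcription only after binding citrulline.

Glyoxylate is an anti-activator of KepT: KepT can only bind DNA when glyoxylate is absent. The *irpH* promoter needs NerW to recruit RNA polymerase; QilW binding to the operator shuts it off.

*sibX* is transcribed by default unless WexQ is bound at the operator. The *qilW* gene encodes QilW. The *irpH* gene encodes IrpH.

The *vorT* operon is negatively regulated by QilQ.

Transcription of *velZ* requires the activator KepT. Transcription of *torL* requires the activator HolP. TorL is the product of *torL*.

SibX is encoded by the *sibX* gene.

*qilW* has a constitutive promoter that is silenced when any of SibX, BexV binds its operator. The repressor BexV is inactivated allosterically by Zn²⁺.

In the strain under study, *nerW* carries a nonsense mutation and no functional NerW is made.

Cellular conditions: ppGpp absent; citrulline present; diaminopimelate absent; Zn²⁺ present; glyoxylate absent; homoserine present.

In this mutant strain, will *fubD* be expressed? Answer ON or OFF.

ON

Diaminopimelate is absent, so HolP is inactive.
Required activator HolP is absent, so *torL* is not transcribed.
So TorL is not produced.
ppGpp is absent, so QilQ is inactive.
With no repressor bound, *vorT* is transcribed.
So VorT is produced and active.
NerW is non-functional in this strain, so it has no effect.
Homoserine is present, so WexQ is active.
With repressor WexQ bound, *sibX* is not transcribed.
So SibX is not produced.
Zn²⁺ is present, so BexV is inactive.
With no repressor bound, *qilW* is transcribed.
So QilW is produced and active.
With repressor QilW bound, *irpH* is not transcribed.
So IrpH is not produced.
No repressor is bound and VorT is active, so *fubD* is transcribed.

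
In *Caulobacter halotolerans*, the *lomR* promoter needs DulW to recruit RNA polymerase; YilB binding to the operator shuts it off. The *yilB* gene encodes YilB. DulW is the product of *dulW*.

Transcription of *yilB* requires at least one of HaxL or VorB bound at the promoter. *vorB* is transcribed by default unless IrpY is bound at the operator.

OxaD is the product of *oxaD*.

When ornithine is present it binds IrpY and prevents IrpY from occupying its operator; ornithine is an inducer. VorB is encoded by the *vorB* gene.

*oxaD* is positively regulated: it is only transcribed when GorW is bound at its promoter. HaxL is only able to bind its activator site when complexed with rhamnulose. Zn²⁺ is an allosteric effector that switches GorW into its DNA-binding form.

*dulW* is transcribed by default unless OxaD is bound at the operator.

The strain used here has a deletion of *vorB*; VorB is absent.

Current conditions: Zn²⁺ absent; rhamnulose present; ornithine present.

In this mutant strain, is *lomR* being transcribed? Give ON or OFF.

OFF

Zn²⁺ is absent, so GorW is inactive.
Required activator GorW is absent, so *oxaD* is not transcribed.
So OxaD is not produced.
With no repressor bound, *dulW* is transcribed.
So DulW is produced and active.
Rhamnulose is present, so HaxL is active.
VorB is non-functional in this strain, so it has no effect.
Activator HaxL is present, so *yilB* is transcribed.
So YilB is produced and active.
With repressor YilB bound, *lomR* is not transcribed.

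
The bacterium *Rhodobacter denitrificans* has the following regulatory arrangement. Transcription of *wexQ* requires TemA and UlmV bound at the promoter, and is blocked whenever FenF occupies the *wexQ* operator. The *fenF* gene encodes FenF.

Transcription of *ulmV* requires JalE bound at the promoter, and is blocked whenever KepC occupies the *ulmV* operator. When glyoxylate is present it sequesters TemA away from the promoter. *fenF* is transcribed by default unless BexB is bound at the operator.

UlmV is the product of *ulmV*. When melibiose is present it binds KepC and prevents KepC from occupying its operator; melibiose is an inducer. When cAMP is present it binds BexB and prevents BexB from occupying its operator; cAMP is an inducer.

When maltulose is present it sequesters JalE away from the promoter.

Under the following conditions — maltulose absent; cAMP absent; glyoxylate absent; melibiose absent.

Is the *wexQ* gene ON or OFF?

OFF

Glyoxylate is absent, so TemA is active.
cAMP is absent, so BexB is active.
With repressor BexB bound, *fenF* is not transcribed.
So FenF is not produced.
Melibiose is absent, so KepC is active.
Maltulose is absent, so JalE is active.
With repressor KepC bound, *ulmV* is not transcribed.
So UlmV is not produced.
Required activator UlmV is absent, so *wexQ* is not transcribed.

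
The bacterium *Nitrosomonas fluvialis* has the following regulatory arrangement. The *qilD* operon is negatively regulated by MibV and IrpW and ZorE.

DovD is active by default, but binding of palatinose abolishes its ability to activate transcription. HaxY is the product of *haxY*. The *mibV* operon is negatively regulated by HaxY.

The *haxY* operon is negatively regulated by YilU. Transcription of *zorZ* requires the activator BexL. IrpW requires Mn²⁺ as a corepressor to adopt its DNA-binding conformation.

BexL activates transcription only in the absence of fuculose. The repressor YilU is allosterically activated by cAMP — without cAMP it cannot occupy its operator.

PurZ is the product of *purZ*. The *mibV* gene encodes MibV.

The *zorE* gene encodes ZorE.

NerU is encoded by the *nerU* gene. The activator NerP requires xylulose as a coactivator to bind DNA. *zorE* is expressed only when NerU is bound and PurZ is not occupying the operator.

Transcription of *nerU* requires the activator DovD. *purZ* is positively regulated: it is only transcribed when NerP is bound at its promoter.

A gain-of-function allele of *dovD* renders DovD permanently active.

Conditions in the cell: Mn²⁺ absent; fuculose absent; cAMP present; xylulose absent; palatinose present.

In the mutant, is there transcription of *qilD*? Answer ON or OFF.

OFF

cAMP is present, so YilU is active.
With repressor YilU bound, *haxY* is not transcribed.
So HaxY is not produced.
With no repressor bound, *mibV* is transcribed.
So MibV is produced and active.
Mn²⁺ is absent, so IrpW is inactive.
Xylulose is absent, so NerP is inactive.
Required activator NerP is absent, so *purZ* is not transcribed.
So PurZ is not produced.
DovD is constitutively active in this strain.
No repressor is bound and DovD is active, so *nerU* is transcribed.
So NerU is produced and active.
No repressor is bound and NerU is active, so *zorE* is transcribed.
So ZorE is produced and active.
With repressor MibV bound, *qilD* is not transcribed.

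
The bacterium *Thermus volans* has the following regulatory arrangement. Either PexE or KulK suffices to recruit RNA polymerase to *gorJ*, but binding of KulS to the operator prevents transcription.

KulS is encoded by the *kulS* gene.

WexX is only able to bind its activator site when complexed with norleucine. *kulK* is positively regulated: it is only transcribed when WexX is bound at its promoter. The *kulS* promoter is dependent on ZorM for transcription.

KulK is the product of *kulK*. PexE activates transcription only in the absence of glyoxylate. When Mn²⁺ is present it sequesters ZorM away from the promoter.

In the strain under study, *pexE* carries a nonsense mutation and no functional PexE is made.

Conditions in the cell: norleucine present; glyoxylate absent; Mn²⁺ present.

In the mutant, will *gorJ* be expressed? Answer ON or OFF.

ON

PexE is non-functional in this strain, so it has no effect.
Mn²⁺ is present, so ZorM is inactive.
Required activator ZorM is absent, so *kulS* is not transcribed.
So KulS is not produced.
Norleucine is present, so WexX is active.
No repressor is bound and WexX is active, so *kulK* is transcribed.
So KulK is produced and active.
Activator KulK is present, so *gorJ* is transcribed.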